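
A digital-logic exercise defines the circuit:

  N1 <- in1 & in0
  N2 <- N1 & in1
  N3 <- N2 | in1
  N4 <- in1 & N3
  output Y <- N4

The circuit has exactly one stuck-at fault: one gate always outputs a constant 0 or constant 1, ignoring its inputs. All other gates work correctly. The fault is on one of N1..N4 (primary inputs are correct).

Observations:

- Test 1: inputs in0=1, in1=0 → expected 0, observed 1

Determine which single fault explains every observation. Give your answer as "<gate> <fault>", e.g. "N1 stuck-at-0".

N4 stuck-at-1

Fault-free values for test 1 (in0=1, in1=0): N1=0, N2=0, N3=0, N4=0, giving Y=0. Observed 1.
Test 1: faults giving observed 1 are {N4 stuck-at-1}.
Only N4 stuck-at-1 is consistent with every test.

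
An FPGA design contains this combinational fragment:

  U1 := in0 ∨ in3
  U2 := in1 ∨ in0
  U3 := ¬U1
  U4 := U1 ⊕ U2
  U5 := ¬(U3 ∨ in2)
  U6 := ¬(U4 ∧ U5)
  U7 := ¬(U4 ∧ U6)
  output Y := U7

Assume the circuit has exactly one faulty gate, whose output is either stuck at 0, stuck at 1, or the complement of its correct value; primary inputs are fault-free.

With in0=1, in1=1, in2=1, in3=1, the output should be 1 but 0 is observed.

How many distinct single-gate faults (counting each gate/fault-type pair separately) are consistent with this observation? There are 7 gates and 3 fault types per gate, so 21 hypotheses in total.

8

Fault-free: U1=1, U2=1, U3=0, U4=0, U5=0, U6=1, U7=1 → 1. Observed 0.
  U1: stuck-at-0, inverted output ✓; others ✗
  U2: stuck-at-0, inverted output ✓; others ✗
  U3: none of the 3 fault types match ✗
  U4: stuck-at-1, inverted output ✓; others ✗
  U5: none of the 3 fault types match ✗
  U6: none of the 3 fault types match ✗
  U7: stuck-at-0, inverted output ✓; others ✗
Consistent faults: {U1 stuck-at-0, U1 inverted output, U2 stuck-at-0, U2 inverted output, U4 stuck-at-1, U4 inverted output, U7 stuck-at-0, U7 inverted output} — 8 in all.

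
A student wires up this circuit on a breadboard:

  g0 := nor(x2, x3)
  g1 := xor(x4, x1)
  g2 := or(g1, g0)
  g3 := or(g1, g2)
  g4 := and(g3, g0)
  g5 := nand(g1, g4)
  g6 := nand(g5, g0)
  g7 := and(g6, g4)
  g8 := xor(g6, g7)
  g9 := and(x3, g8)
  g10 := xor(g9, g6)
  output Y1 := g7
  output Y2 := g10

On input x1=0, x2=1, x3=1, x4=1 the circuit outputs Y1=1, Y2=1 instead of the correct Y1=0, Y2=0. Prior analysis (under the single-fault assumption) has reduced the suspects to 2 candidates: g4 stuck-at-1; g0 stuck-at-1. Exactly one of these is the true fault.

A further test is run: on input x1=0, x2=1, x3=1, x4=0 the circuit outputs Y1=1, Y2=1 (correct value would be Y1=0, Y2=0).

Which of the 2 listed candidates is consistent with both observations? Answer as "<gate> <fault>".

Evaluate each candidate on input x1=0, x2=1, x3=1, x4=0:
  g4 stuck-at-1: g0=0, g1=0, g2=0, g3=0, g4=1 [stuck-at-1], g5=1, g6=1, g7=1, g8=0, g9=0, g10=1 → Y1=1, Y2=1 — matches
  g0 stuck-at-1: g0=1 [stuck-at-1], g1=0, g2=1, g3=1, g4=1, g5=1, g6=0, g7=0, g8=0, g9=0, g10=0 → Y1=0, Y2=0 — eliminated
Only g4 stuck-at-1 reproduces the observed Y1=1, Y2=1.

g4 stuck-at-1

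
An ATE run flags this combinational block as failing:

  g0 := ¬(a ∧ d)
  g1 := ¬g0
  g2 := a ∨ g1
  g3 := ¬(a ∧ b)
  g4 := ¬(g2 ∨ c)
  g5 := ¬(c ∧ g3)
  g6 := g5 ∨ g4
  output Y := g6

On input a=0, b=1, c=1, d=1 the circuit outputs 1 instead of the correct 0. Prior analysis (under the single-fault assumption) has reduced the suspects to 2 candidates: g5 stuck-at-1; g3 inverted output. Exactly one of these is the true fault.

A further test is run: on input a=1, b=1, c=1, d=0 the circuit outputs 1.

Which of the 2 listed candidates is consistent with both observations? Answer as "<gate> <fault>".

Evaluate each candidate on input a=1, b=1, c=1, d=0:
  g5 stuck-at-1: g0=1, g1=0, g2=1, g3=0, g4=0, g5=1 [stuck-at-1], g6=1 → 1 — matches
  g3 inverted output: g0=1, g1=0, g2=1, g3=1 [inverted output], g4=0, g5=0, g6=0 → 0 — eliminated
Only g5 stuck-at-1 reproduces the observed 1.

g5 stuck-at-1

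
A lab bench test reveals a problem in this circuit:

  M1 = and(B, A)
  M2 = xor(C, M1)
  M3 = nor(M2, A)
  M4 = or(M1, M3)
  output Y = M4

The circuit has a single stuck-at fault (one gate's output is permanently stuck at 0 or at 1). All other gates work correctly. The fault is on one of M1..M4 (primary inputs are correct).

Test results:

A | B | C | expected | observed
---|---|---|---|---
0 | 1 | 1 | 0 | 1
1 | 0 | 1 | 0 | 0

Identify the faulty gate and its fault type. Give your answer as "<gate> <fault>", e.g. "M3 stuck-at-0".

M2 stuck-at-0

Fault-free values for test 1 (A=0, B=1, C=1): M1=0, M2=1, M3=0, M4=0, giving Y=0. Observed 1.
Test 1: faults giving observed 1 are {M1 stuck-at-1, M2 stuck-at-0, M3 stuck-at-1, M4 stuck-at-1}.
Test 2 (A=1, B=0, C=1): fault-free M1=0, M2=1, M3=0, M4=0 → 0; observed 0. Eliminates M1 stuck-at-1, M3 stuck-at-1, M4 stuck-at-1.
Only M2 stuck-at-0 is consistent with every test.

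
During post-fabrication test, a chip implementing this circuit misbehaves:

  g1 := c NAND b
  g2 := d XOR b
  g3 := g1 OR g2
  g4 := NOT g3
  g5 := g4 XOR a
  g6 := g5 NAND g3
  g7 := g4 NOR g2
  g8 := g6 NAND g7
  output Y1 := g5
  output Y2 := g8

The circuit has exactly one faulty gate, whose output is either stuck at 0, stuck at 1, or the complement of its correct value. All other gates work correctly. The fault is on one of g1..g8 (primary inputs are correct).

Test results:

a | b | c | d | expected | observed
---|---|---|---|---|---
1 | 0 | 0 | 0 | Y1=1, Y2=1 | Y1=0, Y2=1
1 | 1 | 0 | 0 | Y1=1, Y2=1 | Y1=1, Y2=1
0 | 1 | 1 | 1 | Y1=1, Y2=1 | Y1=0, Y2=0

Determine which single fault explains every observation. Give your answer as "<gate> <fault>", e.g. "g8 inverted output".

Fault-free values for test 1 (a=1, b=0, c=0, d=0): g1=1, g2=0, g3=1, g4=0, g5=1, g6=0, g7=1, g8=1, giving Y1=1, Y2=1. Observed Y1=0, Y2=1.
Test 1: faults giving observed Y1=0, Y2=1 are {g1 stuck-at-0, g1 inverted output, g3 stuck-at-0, g3 inverted output, g4 stuck-at-1, g4 inverted output}.
Test 2 (a=1, b=1, c=0, d=0): fault-free g1=1, g2=1, g3=1, g4=0, g5=1, g6=0, g7=0, g8=1 → Y1=1, Y2=1; observed Y1=1, Y2=1. Eliminates g3 stuck-at-0, g3 inverted output, g4 stuck-at-1, g4 inverted output.
Test 3 (a=0, b=1, c=1, d=1): fault-free g1=0, g2=0, g3=0, g4=1, g5=1, g6=1, g7=0, g8=1 → Y1=1, Y2=1; observed Y1=0, Y2=0. Eliminates g1 stuck-at-0.
Only g1 inverted output is consistent with every test.

g1 inverted output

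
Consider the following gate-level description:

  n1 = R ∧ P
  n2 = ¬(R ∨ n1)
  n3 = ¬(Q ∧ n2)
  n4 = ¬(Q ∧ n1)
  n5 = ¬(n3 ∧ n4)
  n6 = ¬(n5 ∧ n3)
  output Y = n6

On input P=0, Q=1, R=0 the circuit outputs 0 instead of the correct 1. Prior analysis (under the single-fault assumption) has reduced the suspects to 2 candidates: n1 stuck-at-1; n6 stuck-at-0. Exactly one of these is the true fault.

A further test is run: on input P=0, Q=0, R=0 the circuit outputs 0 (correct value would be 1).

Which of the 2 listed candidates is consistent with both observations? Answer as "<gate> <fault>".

n6 stuck-at-0

Evaluate each candidate on input P=0, Q=0, R=0:
  n1 stuck-at-1: n1=1 [stuck-at-1], n2=0, n3=1, n4=1, n5=0, n6=1 → 1 — eliminated
  n6 stuck-at-0: n1=0, n2=1, n3=1, n4=1, n5=0, n6=0 [stuck-at-0] → 0 — matches
Only n6 stuck-at-0 reproduces the observed 0.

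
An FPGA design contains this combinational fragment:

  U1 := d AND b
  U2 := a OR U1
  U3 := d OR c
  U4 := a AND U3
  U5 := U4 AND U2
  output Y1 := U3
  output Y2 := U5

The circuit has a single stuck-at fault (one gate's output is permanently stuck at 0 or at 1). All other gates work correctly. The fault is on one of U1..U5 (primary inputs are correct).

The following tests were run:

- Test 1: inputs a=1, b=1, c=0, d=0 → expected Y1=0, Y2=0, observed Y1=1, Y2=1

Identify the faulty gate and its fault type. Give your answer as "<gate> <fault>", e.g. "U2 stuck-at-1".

U3 stuck-at-1

Fault-free values for test 1 (a=1, b=1, c=0, d=0): U1=0, U2=1, U3=0, U4=0, U5=0, giving Y1=0, Y2=0. Observed Y1=1, Y2=1.
Test 1: faults giving observed Y1=1, Y2=1 are {U3 stuck-at-1}.
Only U3 stuck-at-1 is consistent with every test.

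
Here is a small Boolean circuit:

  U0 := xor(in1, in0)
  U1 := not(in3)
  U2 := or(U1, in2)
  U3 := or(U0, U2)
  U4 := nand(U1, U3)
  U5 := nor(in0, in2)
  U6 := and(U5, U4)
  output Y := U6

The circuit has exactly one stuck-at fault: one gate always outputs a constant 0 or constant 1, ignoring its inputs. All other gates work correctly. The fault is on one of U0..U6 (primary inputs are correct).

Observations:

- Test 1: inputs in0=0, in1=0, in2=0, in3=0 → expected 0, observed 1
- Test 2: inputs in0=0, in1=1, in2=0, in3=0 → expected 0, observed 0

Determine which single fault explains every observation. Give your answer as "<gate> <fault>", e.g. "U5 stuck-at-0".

U2 stuck-at-0

Fault-free values for test 1 (in0=0, in1=0, in2=0, in3=0): U0=0, U1=1, U2=1, U3=1, U4=0, U5=1, U6=0, giving Y=0. Observed 1.
Test 1: faults giving observed 1 are {U1 stuck-at-0, U2 stuck-at-0, U3 stuck-at-0, U4 stuck-at-1, U6 stuck-at-1}.
Test 2 (in0=0, in1=1, in2=0, in3=0): fault-free U0=1, U1=1, U2=1, U3=1, U4=0, U5=1, U6=0 → 0; observed 0. Eliminates U1 stuck-at-0, U3 stuck-at-0, U4 stuck-at-1, U6 stuck-at-1.
Only U2 stuck-at-0 is consistent with every test.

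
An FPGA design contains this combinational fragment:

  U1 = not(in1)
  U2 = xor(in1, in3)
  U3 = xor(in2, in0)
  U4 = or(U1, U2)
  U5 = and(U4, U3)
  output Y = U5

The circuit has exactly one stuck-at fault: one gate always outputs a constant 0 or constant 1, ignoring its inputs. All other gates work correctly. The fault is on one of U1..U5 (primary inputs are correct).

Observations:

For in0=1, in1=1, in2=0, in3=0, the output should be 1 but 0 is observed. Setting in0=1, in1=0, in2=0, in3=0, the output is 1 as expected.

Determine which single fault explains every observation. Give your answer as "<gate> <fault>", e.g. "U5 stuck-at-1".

Fault-free values for test 1 (in0=1, in1=1, in2=0, in3=0): U1=0, U2=1, U3=1, U4=1, U5=1, giving Y=1. Observed 0.
Test 1: faults giving observed 0 are {U2 stuck-at-0, U3 stuck-at-0, U4 stuck-at-0, U5 stuck-at-0}.
Test 2 (in0=1, in1=0, in2=0, in3=0): fault-free U1=1, U2=0, U3=1, U4=1, U5=1 → 1; observed 1. Eliminates U3 stuck-at-0, U4 stuck-at-0, U5 stuck-at-0.
Only U2 stuck-at-0 is consistent with every test.

U2 stuck-at-0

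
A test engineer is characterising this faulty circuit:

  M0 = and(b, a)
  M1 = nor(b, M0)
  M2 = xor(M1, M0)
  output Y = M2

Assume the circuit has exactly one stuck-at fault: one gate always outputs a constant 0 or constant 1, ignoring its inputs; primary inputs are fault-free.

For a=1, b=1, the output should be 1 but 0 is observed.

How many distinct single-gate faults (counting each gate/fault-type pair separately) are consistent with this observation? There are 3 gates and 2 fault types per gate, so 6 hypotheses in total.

Fault-free: M0=1, M1=0, M2=1 → 1. Observed 0.
  M0 stuck-at-0: output 0 ✓
  M0 stuck-at-1: output 1 ✗
  M1 stuck-at-0: output 1 ✗
  M1 stuck-at-1: output 0 ✓
  M2 stuck-at-0: output 0 ✓
  M2 stuck-at-1: output 1 ✗
Consistent faults: {M0 stuck-at-0, M1 stuck-at-1, M2 stuck-at-0} — 3 in all.

3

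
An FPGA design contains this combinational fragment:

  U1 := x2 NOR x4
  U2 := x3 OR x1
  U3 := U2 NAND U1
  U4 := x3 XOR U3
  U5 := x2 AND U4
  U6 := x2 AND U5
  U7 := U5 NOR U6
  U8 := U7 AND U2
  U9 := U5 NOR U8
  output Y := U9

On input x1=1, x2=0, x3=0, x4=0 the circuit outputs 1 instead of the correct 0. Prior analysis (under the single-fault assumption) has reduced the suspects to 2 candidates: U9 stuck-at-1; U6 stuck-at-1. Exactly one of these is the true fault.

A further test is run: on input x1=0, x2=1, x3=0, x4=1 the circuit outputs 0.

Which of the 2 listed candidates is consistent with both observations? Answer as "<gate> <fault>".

U6 stuck-at-1

Evaluate each candidate on input x1=0, x2=1, x3=0, x4=1:
  U9 stuck-at-1: U1=0, U2=0, U3=1, U4=1, U5=1, U6=1, U7=0, U8=0, U9=1 [stuck-at-1] → 1 — eliminated
  U6 stuck-at-1: U1=0, U2=0, U3=1, U4=1, U5=1, U6=1 [stuck-at-1], U7=0, U8=0, U9=0 → 0 — matches
Only U6 stuck-at-1 reproduces the observed 0.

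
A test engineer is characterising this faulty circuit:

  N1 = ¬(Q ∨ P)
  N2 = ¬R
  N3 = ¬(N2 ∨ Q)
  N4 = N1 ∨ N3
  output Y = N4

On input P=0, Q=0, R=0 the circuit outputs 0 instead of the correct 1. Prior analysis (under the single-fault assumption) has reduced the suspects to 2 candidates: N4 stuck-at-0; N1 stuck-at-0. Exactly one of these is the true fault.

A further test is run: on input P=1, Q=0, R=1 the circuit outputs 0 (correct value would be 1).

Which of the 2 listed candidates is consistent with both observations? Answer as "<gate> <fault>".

N4 stuck-at-0

Evaluate each candidate on input P=1, Q=0, R=1:
  N4 stuck-at-0: N1=0, N2=0, N3=1, N4=0 [stuck-at-0] → 0 — matches
  N1 stuck-at-0: N1=0 [stuck-at-0], N2=0, N3=1, N4=1 → 1 — eliminated
Only N4 stuck-at-0 reproduces the observed 0.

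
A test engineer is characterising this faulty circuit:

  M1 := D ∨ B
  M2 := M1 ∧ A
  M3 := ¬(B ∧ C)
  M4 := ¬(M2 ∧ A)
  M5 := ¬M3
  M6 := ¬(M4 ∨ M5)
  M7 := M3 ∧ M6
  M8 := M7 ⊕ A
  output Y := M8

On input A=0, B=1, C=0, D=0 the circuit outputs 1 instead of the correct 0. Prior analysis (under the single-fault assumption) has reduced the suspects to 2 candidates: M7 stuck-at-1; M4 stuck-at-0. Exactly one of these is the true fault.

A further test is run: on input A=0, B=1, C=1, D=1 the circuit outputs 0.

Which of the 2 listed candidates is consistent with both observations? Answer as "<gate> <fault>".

Evaluate each candidate on input A=0, B=1, C=1, D=1:
  M7 stuck-at-1: M1=1, M2=0, M3=0, M4=1, M5=1, M6=0, M7=1 [stuck-at-1], M8=1 → 1 — eliminated
  M4 stuck-at-0: M1=1, M2=0, M3=0, M4=0 [stuck-at-0], M5=1, M6=0, M7=0, M8=0 → 0 — matches
Only M4 stuck-at-0 reproduces the observed 0.

M4 stuck-at-0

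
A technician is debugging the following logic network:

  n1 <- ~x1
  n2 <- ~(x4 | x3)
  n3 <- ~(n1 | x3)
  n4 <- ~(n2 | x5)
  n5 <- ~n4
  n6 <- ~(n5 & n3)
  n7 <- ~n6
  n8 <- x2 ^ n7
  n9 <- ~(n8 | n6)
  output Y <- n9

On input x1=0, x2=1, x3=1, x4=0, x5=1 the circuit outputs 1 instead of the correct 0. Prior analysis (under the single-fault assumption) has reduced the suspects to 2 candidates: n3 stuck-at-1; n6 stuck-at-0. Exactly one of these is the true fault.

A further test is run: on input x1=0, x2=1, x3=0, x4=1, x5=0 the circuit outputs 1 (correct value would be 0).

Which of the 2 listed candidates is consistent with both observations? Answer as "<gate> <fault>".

Evaluate each candidate on input x1=0, x2=1, x3=0, x4=1, x5=0:
  n3 stuck-at-1: n1=1, n2=0, n3=1 [stuck-at-1], n4=1, n5=0, n6=1, n7=0, n8=1, n9=0 → 0 — eliminated
  n6 stuck-at-0: n1=1, n2=0, n3=0, n4=1, n5=0, n6=0 [stuck-at-0], n7=1, n8=0, n9=1 → 1 — matches
Only n6 stuck-at-0 reproduces the observed 1.

n6 stuck-at-0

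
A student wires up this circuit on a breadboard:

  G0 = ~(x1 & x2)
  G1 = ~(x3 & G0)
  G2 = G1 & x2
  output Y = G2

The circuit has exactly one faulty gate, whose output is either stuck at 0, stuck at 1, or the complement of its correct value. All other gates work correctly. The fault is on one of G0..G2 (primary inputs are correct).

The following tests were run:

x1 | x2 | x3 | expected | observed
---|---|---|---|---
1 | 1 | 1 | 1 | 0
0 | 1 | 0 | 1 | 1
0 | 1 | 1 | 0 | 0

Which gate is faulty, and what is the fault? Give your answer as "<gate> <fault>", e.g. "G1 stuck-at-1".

Fault-free values for test 1 (x1=1, x2=1, x3=1): G0=0, G1=1, G2=1, giving Y=1. Observed 0.
Test 1: faults giving observed 0 are {G0 stuck-at-1, G0 inverted output, G1 stuck-at-0, G1 inverted output, G2 stuck-at-0, G2 inverted output}.
Test 2 (x1=0, x2=1, x3=0): fault-free G0=1, G1=1, G2=1 → 1; observed 1. Eliminates G1 stuck-at-0, G1 inverted output, G2 stuck-at-0, G2 inverted output.
Test 3 (x1=0, x2=1, x3=1): fault-free G0=1, G1=0, G2=0 → 0; observed 0. Eliminates G0 inverted output.
Only G0 stuck-at-1 is consistent with every test.

G0 stuck-at-1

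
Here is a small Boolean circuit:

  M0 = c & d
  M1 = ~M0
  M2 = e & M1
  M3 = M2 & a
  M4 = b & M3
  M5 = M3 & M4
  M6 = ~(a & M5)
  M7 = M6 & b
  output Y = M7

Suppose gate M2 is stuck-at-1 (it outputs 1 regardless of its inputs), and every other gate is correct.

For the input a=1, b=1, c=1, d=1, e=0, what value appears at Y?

Propagate with M2 forced: M0=1, M1=0, M2=1 [stuck-at-1], M3=1, M4=1, M5=1, M6=0, M7=0.
So Y = 0. (Without the fault it would be 1.)

0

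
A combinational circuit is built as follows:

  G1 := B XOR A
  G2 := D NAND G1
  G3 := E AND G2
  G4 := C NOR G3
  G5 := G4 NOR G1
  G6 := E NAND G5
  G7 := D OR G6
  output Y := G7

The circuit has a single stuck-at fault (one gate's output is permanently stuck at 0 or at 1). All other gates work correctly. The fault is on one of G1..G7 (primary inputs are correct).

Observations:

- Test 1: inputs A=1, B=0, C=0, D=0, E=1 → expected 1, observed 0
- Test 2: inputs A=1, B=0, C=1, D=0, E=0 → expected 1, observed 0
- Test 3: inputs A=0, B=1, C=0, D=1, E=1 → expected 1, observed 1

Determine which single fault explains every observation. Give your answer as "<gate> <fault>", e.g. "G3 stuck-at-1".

Fault-free values for test 1 (A=1, B=0, C=0, D=0, E=1): G1=1, G2=1, G3=1, G4=0, G5=0, G6=1, G7=1, giving Y=1. Observed 0.
Test 1: faults giving observed 0 are {G1 stuck-at-0, G5 stuck-at-1, G6 stuck-at-0, G7 stuck-at-0}.
Test 2 (A=1, B=0, C=1, D=0, E=0): fault-free G1=1, G2=1, G3=0, G4=0, G5=0, G6=1, G7=1 → 1; observed 0. Eliminates G1 stuck-at-0, G5 stuck-at-1.
Test 3 (A=0, B=1, C=0, D=1, E=1): fault-free G1=1, G2=0, G3=0, G4=1, G5=0, G6=1, G7=1 → 1; observed 1. Eliminates G7 stuck-at-0.
Only G6 stuck-at-0 is consistent with every test.

G6 stuck-at-0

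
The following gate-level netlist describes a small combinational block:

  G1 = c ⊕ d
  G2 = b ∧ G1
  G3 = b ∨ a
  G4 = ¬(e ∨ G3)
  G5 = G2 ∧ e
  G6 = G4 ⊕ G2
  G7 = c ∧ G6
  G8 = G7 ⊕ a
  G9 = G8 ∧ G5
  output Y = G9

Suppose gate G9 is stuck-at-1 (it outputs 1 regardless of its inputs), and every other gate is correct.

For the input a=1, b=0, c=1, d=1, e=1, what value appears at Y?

Propagate with G9 forced: G1=0, G2=0, G3=1, G4=0, G5=0, G6=0, G7=0, G8=1, G9=1 [stuck-at-1].
So Y = 1. (Without the fault it would be 0.)

1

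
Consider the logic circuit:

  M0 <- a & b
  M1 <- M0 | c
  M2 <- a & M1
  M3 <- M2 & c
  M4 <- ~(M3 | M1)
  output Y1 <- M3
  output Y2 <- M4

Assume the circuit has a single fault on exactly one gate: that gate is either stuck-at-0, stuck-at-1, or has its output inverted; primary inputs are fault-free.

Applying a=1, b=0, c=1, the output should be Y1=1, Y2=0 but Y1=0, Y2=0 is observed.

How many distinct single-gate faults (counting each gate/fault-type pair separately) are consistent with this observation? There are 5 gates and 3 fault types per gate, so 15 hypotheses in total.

4

Fault-free: M0=0, M1=1, M2=1, M3=1, M4=0 → Y1=1, Y2=0. Observed Y1=0, Y2=0.
  M0: none of the 3 fault types match ✗
  M1: none of the 3 fault types match ✗
  M2: stuck-at-0, inverted output ✓; others ✗
  M3: stuck-at-0, inverted output ✓; others ✗
  M4: none of the 3 fault types match ✗
Consistent faults: {M2 stuck-at-0, M2 inverted output, M3 stuck-at-0, M3 inverted output} — 4 in all.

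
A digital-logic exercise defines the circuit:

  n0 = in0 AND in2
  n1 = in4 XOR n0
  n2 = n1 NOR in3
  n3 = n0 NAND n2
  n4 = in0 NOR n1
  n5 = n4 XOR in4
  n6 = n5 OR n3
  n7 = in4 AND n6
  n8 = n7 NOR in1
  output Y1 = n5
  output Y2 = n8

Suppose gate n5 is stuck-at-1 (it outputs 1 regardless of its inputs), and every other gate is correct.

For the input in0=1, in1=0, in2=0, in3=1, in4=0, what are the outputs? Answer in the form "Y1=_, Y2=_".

Y1=1, Y2=1

Propagate with n5 forced: n0=0, n1=0, n2=0, n3=1, n4=0, n5=1 [stuck-at-1], n6=1, n7=0, n8=1.
So the outputs are Y1=1, Y2=1. (Without the fault they would be Y1=0, Y2=1.)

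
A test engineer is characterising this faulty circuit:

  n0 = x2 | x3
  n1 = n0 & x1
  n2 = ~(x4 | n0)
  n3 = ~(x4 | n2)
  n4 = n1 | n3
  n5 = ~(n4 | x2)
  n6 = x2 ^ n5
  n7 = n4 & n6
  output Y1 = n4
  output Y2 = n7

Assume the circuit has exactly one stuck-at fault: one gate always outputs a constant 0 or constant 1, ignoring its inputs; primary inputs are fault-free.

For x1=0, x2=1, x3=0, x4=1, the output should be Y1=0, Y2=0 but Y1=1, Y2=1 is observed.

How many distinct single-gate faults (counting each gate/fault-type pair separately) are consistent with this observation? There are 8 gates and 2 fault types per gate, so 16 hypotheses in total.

Fault-free: n0=1, n1=0, n2=0, n3=0, n4=0, n5=0, n6=1, n7=0 → Y1=0, Y2=0. Observed Y1=1, Y2=1.
  n0: none of the 2 fault types match ✗
  n1: stuck-at-1 ✓; others ✗
  n2: none of the 2 fault types match ✗
  n3: stuck-at-1 ✓; others ✗
  n4: stuck-at-1 ✓; others ✗
  n5: none of the 2 fault types match ✗
  n6: none of the 2 fault types match ✗
  n7: none of the 2 fault types match ✗
Consistent faults: {n1 stuck-at-1, n3 stuck-at-1, n4 stuck-at-1} — 3 in all.

3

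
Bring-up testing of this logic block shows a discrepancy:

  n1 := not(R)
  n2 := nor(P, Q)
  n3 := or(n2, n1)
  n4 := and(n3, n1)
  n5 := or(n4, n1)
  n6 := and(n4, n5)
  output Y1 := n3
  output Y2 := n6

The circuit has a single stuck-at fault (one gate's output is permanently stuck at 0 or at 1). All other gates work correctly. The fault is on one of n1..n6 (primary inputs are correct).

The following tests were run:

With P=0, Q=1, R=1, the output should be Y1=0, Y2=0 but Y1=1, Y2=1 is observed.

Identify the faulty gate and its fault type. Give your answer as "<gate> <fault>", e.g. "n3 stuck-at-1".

Fault-free values for test 1 (P=0, Q=1, R=1): n1=0, n2=0, n3=0, n4=0, n5=0, n6=0, giving Y1=0, Y2=0. Observed Y1=1, Y2=1.
Test 1: faults giving observed Y1=1, Y2=1 are {n1 stuck-at-1}.
Only n1 stuck-at-1 is consistent with every test.

n1 stuck-at-1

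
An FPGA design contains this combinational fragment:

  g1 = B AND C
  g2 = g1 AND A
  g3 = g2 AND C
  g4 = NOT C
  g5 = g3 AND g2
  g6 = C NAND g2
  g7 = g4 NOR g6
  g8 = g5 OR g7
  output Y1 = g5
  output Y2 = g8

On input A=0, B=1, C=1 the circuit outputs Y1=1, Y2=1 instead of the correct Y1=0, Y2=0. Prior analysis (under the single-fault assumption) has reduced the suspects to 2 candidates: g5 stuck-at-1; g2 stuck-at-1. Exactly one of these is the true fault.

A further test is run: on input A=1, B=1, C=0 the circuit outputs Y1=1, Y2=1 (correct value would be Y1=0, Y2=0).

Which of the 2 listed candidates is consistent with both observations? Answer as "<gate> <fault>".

Evaluate each candidate on input A=1, B=1, C=0:
  g5 stuck-at-1: g1=0, g2=0, g3=0, g4=1, g5=1 [stuck-at-1], g6=1, g7=0, g8=1 → Y1=1, Y2=1 — matches
  g2 stuck-at-1: g1=0, g2=1 [stuck-at-1], g3=0, g4=1, g5=0, g6=1, g7=0, g8=0 → Y1=0, Y2=0 — eliminated
Only g5 stuck-at-1 reproduces the observed Y1=1, Y2=1.

g5 stuck-at-1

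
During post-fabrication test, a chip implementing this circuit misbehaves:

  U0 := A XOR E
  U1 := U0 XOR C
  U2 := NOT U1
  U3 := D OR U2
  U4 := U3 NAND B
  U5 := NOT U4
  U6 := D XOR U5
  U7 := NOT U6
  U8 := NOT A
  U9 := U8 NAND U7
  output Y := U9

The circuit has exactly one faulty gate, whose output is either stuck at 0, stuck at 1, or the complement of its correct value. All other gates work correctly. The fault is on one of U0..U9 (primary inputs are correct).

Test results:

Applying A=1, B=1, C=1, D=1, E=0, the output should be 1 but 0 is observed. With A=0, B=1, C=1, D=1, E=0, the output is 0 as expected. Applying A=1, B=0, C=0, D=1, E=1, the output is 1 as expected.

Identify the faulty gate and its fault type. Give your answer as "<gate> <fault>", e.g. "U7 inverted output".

U8 stuck-at-1

Fault-free values for test 1 (A=1, B=1, C=1, D=1, E=0): U0=1, U1=0, U2=1, U3=1, U4=0, U5=1, U6=0, U7=1, U8=0, U9=1, giving Y=1. Observed 0.
Test 1: faults giving observed 0 are {U8 stuck-at-1, U8 inverted output, U9 stuck-at-0, U9 inverted output}.
Test 2 (A=0, B=1, C=1, D=1, E=0): fault-free U0=0, U1=1, U2=0, U3=1, U4=0, U5=1, U6=0, U7=1, U8=1, U9=0 → 0; observed 0. Eliminates U8 inverted output, U9 inverted output.
Test 3 (A=1, B=0, C=0, D=1, E=1): fault-free U0=0, U1=0, U2=1, U3=1, U4=1, U5=0, U6=1, U7=0, U8=0, U9=1 → 1; observed 1. Eliminates U9 stuck-at-0.
Only U8 stuck-at-1 is consistent with every test.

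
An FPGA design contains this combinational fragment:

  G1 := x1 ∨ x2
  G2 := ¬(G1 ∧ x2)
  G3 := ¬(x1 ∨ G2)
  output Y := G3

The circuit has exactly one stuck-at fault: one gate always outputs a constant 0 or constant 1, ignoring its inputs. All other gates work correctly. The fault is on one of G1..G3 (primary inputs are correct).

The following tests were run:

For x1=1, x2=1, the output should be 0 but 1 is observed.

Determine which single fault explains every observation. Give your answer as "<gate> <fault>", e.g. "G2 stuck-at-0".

Fault-free values for test 1 (x1=1, x2=1): G1=1, G2=0, G3=0, giving Y=0. Observed 1.
Test 1: faults giving observed 1 are {G3 stuck-at-1}.
Only G3 stuck-at-1 is consistent with every test.

G3 stuck-at-1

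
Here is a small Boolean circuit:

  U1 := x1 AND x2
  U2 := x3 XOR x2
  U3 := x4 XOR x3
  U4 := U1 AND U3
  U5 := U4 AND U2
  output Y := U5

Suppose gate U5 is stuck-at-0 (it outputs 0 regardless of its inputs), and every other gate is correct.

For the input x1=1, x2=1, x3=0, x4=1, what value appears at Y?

0

Propagate with U5 forced: U1=1, U2=1, U3=1, U4=1, U5=0 [stuck-at-0].
So Y = 0. (Without the fault it would be 1.)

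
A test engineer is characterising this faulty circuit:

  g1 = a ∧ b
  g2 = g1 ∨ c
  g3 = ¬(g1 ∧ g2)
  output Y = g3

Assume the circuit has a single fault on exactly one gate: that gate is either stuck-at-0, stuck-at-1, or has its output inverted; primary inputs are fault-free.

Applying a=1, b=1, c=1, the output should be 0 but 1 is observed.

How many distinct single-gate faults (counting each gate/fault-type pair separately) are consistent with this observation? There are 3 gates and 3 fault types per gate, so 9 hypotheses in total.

6

Fault-free: g1=1, g2=1, g3=0 → 0. Observed 1.
  g1 stuck-at-0: output 1 ✓
  g1 stuck-at-1: output 0 ✗
  g1 inverted output: output 1 ✓
  g2 stuck-at-0: output 1 ✓
  g2 stuck-at-1: output 0 ✗
  g2 inverted output: output 1 ✓
  g3 stuck-at-0: output 0 ✗
  g3 stuck-at-1: output 1 ✓
  g3 inverted output: output 1 ✓
Consistent faults: {g1 stuck-at-0, g1 inverted output, g2 stuck-at-0, g2 inverted output, g3 stuck-at-1, g3 inverted output} — 6 in all.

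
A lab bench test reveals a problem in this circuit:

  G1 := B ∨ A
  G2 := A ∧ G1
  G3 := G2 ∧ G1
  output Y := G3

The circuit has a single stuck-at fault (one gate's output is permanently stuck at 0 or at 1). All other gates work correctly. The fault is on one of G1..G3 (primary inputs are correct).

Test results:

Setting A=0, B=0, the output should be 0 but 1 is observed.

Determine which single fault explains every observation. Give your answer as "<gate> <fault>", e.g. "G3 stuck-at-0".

Fault-free values for test 1 (A=0, B=0): G1=0, G2=0, G3=0, giving Y=0. Observed 1.
Test 1: faults giving observed 1 are {G3 stuck-at-1}.
Only G3 stuck-at-1 is consistent with every test.

G3 stuck-at-1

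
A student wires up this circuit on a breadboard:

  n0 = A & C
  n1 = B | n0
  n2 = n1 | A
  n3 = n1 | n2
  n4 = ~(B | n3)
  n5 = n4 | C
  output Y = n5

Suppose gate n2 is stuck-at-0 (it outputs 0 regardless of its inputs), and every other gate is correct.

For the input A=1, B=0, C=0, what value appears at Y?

1

Propagate with n2 forced: n0=0, n1=0, n2=0 [stuck-at-0], n3=0, n4=1, n5=1.
So Y = 1. (Without the fault it would be 0.)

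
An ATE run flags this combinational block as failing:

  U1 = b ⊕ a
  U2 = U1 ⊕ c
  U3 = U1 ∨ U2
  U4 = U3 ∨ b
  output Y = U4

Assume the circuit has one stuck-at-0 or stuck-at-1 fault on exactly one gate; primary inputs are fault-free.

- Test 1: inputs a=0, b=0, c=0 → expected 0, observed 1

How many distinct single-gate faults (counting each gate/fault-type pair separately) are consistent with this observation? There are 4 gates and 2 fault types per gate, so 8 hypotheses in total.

4

Fault-free: U1=0, U2=0, U3=0, U4=0 → 0. Observed 1.
  U1 stuck-at-0: output 0 ✗
  U1 stuck-at-1: output 1 ✓
  U2 stuck-at-0: output 0 ✗
  U2 stuck-at-1: output 1 ✓
  U3 stuck-at-0: output 0 ✗
  U3 stuck-at-1: output 1 ✓
  U4 stuck-at-0: output 0 ✗
  U4 stuck-at-1: output 1 ✓
Consistent faults: {U1 stuck-at-1, U2 stuck-at-1, U3 stuck-at-1, U4 stuck-at-1} — 4 in all.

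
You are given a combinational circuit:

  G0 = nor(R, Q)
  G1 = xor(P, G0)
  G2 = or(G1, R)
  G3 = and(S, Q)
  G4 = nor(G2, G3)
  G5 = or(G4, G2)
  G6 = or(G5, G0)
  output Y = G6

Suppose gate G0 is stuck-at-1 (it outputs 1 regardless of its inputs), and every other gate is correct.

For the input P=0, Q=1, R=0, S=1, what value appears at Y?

Propagate with G0 forced: G0=1 [stuck-at-1], G1=1, G2=1, G3=1, G4=0, G5=1, G6=1.
So Y = 1. (Without the fault it would be 0.)

1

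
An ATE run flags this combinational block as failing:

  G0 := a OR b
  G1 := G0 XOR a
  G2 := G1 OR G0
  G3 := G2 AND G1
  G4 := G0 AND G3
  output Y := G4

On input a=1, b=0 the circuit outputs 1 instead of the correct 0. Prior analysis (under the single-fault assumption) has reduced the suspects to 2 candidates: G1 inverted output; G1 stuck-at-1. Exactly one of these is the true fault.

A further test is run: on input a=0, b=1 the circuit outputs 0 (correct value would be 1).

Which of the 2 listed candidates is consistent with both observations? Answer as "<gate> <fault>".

G1 inverted output

Evaluate each candidate on input a=0, b=1:
  G1 inverted output: G0=1, G1=0 [inverted output], G2=1, G3=0, G4=0 → 0 — matches
  G1 stuck-at-1: G0=1, G1=1 [stuck-at-1], G2=1, G3=1, G4=1 → 1 — eliminated
Only G1 inverted output reproduces the observed 0.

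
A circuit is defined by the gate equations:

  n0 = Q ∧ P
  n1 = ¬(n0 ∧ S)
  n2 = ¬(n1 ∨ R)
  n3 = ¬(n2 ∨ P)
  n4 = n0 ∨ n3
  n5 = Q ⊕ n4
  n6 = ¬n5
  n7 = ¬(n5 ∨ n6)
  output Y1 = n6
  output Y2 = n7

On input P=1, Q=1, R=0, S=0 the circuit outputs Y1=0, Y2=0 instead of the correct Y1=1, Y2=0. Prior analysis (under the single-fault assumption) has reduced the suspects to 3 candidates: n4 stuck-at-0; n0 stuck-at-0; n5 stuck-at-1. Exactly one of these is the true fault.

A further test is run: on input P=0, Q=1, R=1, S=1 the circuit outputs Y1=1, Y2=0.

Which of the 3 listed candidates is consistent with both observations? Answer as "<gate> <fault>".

n0 stuck-at-0

Evaluate each candidate on input P=0, Q=1, R=1, S=1:
  n4 stuck-at-0: n0=0, n1=1, n2=0, n3=1, n4=0 [stuck-at-0], n5=1, n6=0, n7=0 → Y1=0, Y2=0 — eliminated
  n0 stuck-at-0: n0=0 [stuck-at-0], n1=1, n2=0, n3=1, n4=1, n5=0, n6=1, n7=0 → Y1=1, Y2=0 — matches
  n5 stuck-at-1: n0=0, n1=1, n2=0, n3=1, n4=1, n5=1 [stuck-at-1], n6=0, n7=0 → Y1=0, Y2=0 — eliminated
Only n0 stuck-at-0 reproduces the observed Y1=1, Y2=0.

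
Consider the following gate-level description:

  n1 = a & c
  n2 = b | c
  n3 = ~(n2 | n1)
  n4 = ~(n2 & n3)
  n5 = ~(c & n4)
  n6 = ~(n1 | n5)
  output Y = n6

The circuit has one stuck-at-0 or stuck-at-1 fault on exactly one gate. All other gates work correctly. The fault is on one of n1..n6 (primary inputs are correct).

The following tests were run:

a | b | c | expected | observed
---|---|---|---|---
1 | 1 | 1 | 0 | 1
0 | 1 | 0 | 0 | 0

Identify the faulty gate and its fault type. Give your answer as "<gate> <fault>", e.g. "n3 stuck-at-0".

n1 stuck-at-0

Fault-free values for test 1 (a=1, b=1, c=1): n1=1, n2=1, n3=0, n4=1, n5=0, n6=0, giving Y=0. Observed 1.
Test 1: faults giving observed 1 are {n1 stuck-at-0, n6 stuck-at-1}.
Test 2 (a=0, b=1, c=0): fault-free n1=0, n2=1, n3=0, n4=1, n5=1, n6=0 → 0; observed 0. Eliminates n6 stuck-at-1.
Only n1 stuck-at-0 is consistent with every test.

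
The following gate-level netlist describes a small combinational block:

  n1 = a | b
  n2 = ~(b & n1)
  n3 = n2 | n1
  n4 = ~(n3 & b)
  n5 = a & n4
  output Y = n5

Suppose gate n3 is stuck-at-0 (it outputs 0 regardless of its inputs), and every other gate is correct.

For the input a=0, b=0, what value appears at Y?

Propagate with n3 forced: n1=0, n2=1, n3=0 [stuck-at-0], n4=1, n5=0.
So Y = 0. (Same as the fault-free value — the fault is masked on this input.)

0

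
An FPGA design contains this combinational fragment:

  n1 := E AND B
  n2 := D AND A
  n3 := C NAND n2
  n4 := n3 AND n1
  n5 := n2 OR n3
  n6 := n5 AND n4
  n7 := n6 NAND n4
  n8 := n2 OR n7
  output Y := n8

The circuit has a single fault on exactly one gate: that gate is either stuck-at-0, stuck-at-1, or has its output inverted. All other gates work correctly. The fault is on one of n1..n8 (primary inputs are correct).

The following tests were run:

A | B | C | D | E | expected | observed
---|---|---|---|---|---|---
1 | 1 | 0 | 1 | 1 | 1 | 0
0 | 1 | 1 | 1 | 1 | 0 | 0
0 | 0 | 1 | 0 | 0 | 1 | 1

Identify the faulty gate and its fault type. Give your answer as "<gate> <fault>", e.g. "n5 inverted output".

n2 stuck-at-0

Fault-free values for test 1 (A=1, B=1, C=0, D=1, E=1): n1=1, n2=1, n3=1, n4=1, n5=1, n6=1, n7=0, n8=1, giving Y=1. Observed 0.
Test 1: faults giving observed 0 are {n2 stuck-at-0, n2 inverted output, n8 stuck-at-0, n8 inverted output}.
Test 2 (A=0, B=1, C=1, D=1, E=1): fault-free n1=1, n2=0, n3=1, n4=1, n5=1, n6=1, n7=0, n8=0 → 0; observed 0. Eliminates n2 inverted output, n8 inverted output.
Test 3 (A=0, B=0, C=1, D=0, E=0): fault-free n1=0, n2=0, n3=1, n4=0, n5=1, n6=0, n7=1, n8=1 → 1; observed 1. Eliminates n8 stuck-at-0.
Only n2 stuck-at-0 is consistent with every test.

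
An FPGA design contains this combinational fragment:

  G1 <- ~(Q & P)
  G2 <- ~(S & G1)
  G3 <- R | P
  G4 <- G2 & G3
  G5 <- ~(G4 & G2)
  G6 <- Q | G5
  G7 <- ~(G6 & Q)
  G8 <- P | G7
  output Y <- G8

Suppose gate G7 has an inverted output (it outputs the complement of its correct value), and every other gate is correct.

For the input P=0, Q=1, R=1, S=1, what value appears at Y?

Propagate with G7 forced: G1=1, G2=0, G3=1, G4=0, G5=1, G6=1, G7=1 [inverted output], G8=1.
So Y = 1. (Without the fault it would be 0.)

1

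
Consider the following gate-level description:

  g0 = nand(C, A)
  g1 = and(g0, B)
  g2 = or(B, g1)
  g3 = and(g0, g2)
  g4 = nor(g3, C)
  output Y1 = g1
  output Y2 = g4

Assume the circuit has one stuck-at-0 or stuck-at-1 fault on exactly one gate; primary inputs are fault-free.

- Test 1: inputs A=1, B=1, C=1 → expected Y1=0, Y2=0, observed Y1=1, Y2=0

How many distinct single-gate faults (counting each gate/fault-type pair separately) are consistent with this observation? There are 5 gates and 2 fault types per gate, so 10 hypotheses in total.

Fault-free: g0=0, g1=0, g2=1, g3=0, g4=0 → Y1=0, Y2=0. Observed Y1=1, Y2=0.
  g0 stuck-at-0: output Y1=0, Y2=0 ✗
  g0 stuck-at-1: output Y1=1, Y2=0 ✓
  g1 stuck-at-0: output Y1=0, Y2=0 ✗
  g1 stuck-at-1: output Y1=1, Y2=0 ✓
  g2 stuck-at-0: output Y1=0, Y2=0 ✗
  g2 stuck-at-1: output Y1=0, Y2=0 ✗
  g3 stuck-at-0: output Y1=0, Y2=0 ✗
  g3 stuck-at-1: output Y1=0, Y2=0 ✗
  g4 stuck-at-0: output Y1=0, Y2=0 ✗
  g4 stuck-at-1: output Y1=0, Y2=1 ✗
Consistent faults: {g0 stuck-at-1, g1 stuck-at-1} — 2 in all.

2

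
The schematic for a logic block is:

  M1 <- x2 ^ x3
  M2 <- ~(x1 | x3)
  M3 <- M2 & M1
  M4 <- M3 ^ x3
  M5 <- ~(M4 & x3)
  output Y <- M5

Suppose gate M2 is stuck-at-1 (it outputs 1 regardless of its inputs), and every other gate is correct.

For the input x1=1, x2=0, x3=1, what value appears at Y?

Propagate with M2 forced: M1=1, M2=1 [stuck-at-1], M3=1, M4=0, M5=1.
So Y = 1. (Without the fault it would be 0.)

1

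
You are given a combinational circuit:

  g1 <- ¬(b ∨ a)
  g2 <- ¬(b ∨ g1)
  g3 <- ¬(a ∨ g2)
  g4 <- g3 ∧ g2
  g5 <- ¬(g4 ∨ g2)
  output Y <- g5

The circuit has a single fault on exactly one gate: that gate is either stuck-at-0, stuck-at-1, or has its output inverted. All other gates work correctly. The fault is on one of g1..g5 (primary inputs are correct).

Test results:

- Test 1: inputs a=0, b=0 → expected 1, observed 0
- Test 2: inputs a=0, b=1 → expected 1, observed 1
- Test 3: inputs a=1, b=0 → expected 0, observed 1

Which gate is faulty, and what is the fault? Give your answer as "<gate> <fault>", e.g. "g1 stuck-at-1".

Fault-free values for test 1 (a=0, b=0): g1=1, g2=0, g3=1, g4=0, g5=1, giving Y=1. Observed 0.
Test 1: faults giving observed 0 are {g1 stuck-at-0, g1 inverted output, g2 stuck-at-1, g2 inverted output, g4 stuck-at-1, g4 inverted output, g5 stuck-at-0, g5 inverted output}.
Test 2 (a=0, b=1): fault-free g1=0, g2=0, g3=1, g4=0, g5=1 → 1; observed 1. Eliminates g2 stuck-at-1, g2 inverted output, g4 stuck-at-1, g4 inverted output, g5 stuck-at-0, g5 inverted output.
Test 3 (a=1, b=0): fault-free g1=0, g2=1, g3=0, g4=0, g5=0 → 0; observed 1. Eliminates g1 stuck-at-0.
Only g1 inverted output is consistent with every test.

g1 inverted output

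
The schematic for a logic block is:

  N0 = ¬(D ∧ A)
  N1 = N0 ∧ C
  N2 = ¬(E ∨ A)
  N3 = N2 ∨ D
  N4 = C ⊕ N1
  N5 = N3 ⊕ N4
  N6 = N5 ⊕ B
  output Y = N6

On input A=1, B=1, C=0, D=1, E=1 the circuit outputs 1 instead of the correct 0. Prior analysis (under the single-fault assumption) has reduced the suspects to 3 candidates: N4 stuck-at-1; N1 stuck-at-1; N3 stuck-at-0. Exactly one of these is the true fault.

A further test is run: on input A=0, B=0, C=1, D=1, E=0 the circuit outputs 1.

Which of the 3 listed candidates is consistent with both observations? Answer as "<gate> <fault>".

N1 stuck-at-1

Evaluate each candidate on input A=0, B=0, C=1, D=1, E=0:
  N4 stuck-at-1: N0=1, N1=1, N2=1, N3=1, N4=1 [stuck-at-1], N5=0, N6=0 → 0 — eliminated
  N1 stuck-at-1: N0=1, N1=1 [stuck-at-1], N2=1, N3=1, N4=0, N5=1, N6=1 → 1 — matches
  N3 stuck-at-0: N0=1, N1=1, N2=1, N3=0 [stuck-at-0], N4=0, N5=0, N6=0 → 0 — eliminated
Only N1 stuck-at-1 reproduces the observed 1.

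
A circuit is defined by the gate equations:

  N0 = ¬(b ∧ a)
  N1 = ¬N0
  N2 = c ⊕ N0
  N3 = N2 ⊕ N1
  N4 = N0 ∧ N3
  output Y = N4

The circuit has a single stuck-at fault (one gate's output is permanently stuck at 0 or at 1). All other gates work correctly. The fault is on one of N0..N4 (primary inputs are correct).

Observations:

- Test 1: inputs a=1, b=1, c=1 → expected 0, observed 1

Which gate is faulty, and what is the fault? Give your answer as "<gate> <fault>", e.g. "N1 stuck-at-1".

N4 stuck-at-1

Fault-free values for test 1 (a=1, b=1, c=1): N0=0, N1=1, N2=1, N3=0, N4=0, giving Y=0. Observed 1.
Test 1: faults giving observed 1 are {N4 stuck-at-1}.
Only N4 stuck-at-1 is consistent with every test.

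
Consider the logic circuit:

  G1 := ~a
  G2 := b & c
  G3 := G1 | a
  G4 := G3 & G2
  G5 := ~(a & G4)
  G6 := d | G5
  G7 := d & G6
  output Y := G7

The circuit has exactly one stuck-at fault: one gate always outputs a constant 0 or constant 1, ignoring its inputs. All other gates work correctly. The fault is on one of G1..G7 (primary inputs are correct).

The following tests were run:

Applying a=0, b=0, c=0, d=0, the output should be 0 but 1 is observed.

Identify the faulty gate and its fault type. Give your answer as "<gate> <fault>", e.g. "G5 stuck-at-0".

Fault-free values for test 1 (a=0, b=0, c=0, d=0): G1=1, G2=0, G3=1, G4=0, G5=1, G6=1, G7=0, giving Y=0. Observed 1.
Test 1: faults giving observed 1 are {G7 stuck-at-1}.
Only G7 stuck-at-1 is consistent with every test.

G7 stuck-at-1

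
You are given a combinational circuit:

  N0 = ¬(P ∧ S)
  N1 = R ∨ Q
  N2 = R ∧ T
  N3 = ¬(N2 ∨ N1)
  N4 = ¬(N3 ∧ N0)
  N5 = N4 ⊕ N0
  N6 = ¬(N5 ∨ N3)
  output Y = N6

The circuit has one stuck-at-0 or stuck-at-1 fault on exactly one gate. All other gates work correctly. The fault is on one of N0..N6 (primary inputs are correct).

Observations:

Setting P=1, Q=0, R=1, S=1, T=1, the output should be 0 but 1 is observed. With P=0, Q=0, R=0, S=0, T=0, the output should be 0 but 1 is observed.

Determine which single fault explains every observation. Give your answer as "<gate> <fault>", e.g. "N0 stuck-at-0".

N6 stuck-at-1

Fault-free values for test 1 (P=1, Q=0, R=1, S=1, T=1): N0=0, N1=1, N2=1, N3=0, N4=1, N5=1, N6=0, giving Y=0. Observed 1.
Test 1: faults giving observed 1 are {N0 stuck-at-1, N4 stuck-at-0, N5 stuck-at-0, N6 stuck-at-1}.
Test 2 (P=0, Q=0, R=0, S=0, T=0): fault-free N0=1, N1=0, N2=0, N3=1, N4=0, N5=1, N6=0 → 0; observed 1. Eliminates N0 stuck-at-1, N4 stuck-at-0, N5 stuck-at-0.
Only N6 stuck-at-1 is consistent with every test.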